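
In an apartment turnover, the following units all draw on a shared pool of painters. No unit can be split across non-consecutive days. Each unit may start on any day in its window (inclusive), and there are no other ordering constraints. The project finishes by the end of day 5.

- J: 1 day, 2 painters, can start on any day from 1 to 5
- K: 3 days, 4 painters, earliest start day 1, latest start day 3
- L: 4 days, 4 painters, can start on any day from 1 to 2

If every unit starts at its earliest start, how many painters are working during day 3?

8

At early start, day 3 has: K, L.
Demand: 4 + 4 = 8.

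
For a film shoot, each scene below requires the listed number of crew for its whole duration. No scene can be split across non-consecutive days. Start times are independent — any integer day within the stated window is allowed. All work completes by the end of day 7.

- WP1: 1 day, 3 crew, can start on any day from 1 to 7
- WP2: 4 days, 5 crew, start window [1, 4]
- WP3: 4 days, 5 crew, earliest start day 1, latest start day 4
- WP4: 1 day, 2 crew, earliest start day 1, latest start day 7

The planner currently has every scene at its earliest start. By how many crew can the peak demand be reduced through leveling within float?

5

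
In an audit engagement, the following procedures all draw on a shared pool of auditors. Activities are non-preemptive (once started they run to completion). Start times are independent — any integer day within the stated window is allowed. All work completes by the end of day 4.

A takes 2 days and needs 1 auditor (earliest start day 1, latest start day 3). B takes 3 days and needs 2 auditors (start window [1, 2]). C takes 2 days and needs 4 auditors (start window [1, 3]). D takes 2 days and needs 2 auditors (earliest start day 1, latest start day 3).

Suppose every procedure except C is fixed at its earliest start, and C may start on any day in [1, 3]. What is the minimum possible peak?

C@1: d1:9  d2:9  d3:2  d4:0 → peak 9
C@2: d1:5  d2:9  d3:6  d4:0 → peak 9
C@3: d1:5  d2:5  d3:6  d4:4 → peak 6
Best is C@3, peak 6.

6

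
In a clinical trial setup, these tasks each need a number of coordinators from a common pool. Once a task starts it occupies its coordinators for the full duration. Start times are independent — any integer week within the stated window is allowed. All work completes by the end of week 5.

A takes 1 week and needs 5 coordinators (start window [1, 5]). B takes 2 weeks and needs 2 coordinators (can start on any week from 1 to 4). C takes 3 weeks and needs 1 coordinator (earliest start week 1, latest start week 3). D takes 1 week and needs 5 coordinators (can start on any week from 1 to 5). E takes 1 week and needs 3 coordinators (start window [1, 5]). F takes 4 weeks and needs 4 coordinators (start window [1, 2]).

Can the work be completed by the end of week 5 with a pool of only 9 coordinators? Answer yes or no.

yes

Schedule A@1, B@1, C@1, D@4, E@3, F@2: w1:8  w2:7  w3:8  w4:9  w5:4 — peak 9 ≤ 9.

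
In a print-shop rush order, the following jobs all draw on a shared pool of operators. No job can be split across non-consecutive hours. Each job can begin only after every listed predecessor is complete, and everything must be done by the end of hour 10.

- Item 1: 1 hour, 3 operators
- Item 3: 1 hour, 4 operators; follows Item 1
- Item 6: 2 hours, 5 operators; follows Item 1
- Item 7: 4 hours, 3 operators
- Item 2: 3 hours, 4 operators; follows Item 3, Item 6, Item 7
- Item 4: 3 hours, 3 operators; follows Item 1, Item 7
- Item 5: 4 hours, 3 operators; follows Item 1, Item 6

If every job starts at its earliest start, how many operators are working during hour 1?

6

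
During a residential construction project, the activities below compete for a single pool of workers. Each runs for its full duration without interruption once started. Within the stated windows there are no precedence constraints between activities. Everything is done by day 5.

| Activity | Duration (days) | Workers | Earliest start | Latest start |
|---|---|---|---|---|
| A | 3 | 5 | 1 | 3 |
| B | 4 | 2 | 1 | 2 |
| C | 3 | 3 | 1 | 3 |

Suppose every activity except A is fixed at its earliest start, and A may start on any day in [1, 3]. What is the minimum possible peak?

10

A@1: d1:10  d2:10  d3:10  d4:2  d5:0 → peak 10
A@2: d1:5  d2:10  d3:10  d4:7  d5:0 → peak 10
A@3: d1:5  d2:5  d3:10  d4:7  d5:5 → peak 10
Best is A@1, peak 10.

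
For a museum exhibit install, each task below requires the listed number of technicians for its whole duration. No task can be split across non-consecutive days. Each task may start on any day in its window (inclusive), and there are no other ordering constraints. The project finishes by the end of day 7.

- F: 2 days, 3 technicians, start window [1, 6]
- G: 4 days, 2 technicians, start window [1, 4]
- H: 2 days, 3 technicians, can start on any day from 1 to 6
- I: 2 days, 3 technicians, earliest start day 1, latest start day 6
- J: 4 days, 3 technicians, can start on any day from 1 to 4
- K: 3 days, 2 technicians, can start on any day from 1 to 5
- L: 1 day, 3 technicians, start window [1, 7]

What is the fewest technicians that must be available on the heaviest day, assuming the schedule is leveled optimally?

8

Early-start (F@1, G@1, H@1, I@1, J@1, K@1, L@1) gives peak 19: d1:19  d2:16  d3:7  d4:5  d5:0  d6:0  d7:0.
Shift I→3, J→3, K→5, L→5.
Schedule F@1, G@1, H@1, I@3, J@3, K@5, L@5: d1:8  d2:8  d3:8  d4:8  d5:8  d6:5  d7:2 — peak 8.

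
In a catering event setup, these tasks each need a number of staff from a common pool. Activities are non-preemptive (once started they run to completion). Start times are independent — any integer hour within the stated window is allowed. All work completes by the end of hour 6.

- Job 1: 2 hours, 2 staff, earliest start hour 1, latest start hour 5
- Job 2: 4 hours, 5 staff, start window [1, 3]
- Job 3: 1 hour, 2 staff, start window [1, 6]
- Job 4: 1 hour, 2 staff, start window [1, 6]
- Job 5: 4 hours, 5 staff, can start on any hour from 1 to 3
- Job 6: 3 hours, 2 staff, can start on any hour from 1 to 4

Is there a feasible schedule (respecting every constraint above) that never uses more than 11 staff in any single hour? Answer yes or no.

The minimum achievable peak is 12; 11 < 12, so no feasible schedule stays within the cap.

no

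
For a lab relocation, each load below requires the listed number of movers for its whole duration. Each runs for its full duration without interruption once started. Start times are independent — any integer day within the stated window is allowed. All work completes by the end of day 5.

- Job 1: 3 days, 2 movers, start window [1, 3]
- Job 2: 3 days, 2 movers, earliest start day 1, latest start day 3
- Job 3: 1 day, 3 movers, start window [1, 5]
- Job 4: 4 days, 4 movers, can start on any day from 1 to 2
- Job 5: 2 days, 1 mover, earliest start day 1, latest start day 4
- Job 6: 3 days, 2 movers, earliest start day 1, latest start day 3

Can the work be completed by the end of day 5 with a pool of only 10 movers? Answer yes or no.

yes

Schedule Job 1@1, Job 2@1, Job 3@1, Job 4@2, Job 5@1, Job 6@3: d1:8  d2:9  d3:10  d4:6  d5:6 — peak 10 ≤ 10.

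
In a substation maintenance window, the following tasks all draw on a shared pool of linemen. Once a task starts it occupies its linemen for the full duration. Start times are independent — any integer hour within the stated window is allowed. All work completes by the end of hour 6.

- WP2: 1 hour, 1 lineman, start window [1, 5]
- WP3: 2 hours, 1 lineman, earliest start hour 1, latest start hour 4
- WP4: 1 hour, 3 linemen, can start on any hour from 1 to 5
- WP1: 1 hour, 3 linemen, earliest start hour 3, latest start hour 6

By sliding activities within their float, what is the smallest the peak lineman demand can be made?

3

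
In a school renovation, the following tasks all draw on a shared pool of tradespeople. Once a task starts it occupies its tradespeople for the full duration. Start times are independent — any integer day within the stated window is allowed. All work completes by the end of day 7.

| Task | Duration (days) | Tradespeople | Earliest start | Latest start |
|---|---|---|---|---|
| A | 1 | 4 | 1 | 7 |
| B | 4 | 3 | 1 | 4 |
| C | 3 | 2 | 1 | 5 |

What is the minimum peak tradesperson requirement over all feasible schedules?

Early-start (A@1, B@1, C@1) gives peak 9: d1:9  d2:5  d3:5  d4:3  d5:0  d6:0  d7:0.
Shift B→2, C→2.
Schedule A@1, B@2, C@2: d1:4  d2:5  d3:5  d4:5  d5:3  d6:0  d7:0 — peak 5.

5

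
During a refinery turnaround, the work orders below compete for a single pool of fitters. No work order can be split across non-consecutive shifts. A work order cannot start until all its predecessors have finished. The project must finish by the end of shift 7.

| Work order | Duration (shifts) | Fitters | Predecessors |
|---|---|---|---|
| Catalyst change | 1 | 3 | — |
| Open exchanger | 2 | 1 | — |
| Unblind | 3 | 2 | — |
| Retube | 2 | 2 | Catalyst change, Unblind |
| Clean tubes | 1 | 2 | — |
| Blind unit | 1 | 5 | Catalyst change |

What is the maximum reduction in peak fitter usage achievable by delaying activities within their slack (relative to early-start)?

3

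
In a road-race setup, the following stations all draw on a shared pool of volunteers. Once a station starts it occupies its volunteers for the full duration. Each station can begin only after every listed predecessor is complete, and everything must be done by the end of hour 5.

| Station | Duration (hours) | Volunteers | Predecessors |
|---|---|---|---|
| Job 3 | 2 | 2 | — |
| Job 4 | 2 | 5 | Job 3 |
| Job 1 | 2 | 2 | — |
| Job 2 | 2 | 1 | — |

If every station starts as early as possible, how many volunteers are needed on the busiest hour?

5

Early-start schedule: Job 3@1, Job 4@3, Job 1@1, Job 2@1.
Load per hour: hour 1: 5, hour 2: 5, hour 3: 5, hour 4: 5, hour 5: 0.
Peak is 5.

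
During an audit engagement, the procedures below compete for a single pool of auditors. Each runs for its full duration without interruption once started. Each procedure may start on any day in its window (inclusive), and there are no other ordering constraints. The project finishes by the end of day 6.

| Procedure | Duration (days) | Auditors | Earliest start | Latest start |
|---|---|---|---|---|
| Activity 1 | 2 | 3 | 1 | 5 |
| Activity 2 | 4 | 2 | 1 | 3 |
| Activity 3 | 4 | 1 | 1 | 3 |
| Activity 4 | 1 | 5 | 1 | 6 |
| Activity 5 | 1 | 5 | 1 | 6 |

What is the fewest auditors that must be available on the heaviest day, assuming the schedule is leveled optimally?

6

Early-start (Activity 1@1, Activity 2@1, Activity 3@1, Activity 4@1, Activity 5@1) gives peak 16: d1:16  d2:6  d3:3  d4:3  d5:0  d6:0.
Shift Activity 4→5, Activity 5→6.
Schedule Activity 1@1, Activity 2@1, Activity 3@1, Activity 4@5, Activity 5@6: d1:6  d2:6  d3:3  d4:3  d5:5  d6:5 — peak 6.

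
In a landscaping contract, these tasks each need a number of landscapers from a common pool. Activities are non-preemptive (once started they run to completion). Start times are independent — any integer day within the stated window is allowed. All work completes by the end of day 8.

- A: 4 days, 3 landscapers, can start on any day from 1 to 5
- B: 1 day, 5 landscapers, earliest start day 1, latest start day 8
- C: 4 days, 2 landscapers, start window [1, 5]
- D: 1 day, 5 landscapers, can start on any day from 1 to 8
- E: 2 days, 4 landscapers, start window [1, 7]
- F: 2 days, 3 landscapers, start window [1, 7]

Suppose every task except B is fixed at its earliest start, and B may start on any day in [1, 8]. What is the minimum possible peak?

17

B@1: d1:22  d2:12  d3:5  d4:5  d5:0  d6:0  d7:0  d8:0 → peak 22
B@2: d1:17  d2:17  d3:5  d4:5  d5:0  d6:0  d7:0  d8:0 → peak 17
B@3: d1:17  d2:12  d3:10  d4:5  d5:0  d6:0  d7:0  d8:0 → peak 17
B@4: d1:17  d2:12  d3:5  d4:10  d5:0  d6:0  d7:0  d8:0 → peak 17
B@5: d1:17  d2:12  d3:5  d4:5  d5:5  d6:0  d7:0  d8:0 → peak 17
B@6: d1:17  d2:12  d3:5  d4:5  d5:0  d6:5  d7:0  d8:0 → peak 17
B@7: d1:17  d2:12  d3:5  d4:5  d5:0  d6:0  d7:5  d8:0 → peak 17
B@8: d1:17  d2:12  d3:5  d4:5  d5:0  d6:0  d7:0  d8:5 → peak 17
Best is B@2, peak 17.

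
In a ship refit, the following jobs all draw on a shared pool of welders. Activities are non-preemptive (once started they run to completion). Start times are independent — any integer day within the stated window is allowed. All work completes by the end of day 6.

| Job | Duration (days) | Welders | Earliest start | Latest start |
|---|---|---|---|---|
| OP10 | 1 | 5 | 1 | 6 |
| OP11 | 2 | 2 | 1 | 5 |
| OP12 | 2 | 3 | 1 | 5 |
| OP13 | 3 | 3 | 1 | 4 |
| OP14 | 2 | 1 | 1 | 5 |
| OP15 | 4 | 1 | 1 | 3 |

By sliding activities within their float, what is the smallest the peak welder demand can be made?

6

Early-start (OP10@1, OP11@1, OP12@1, OP13@1, OP14@1, OP15@1) gives peak 15: d1:15  d2:10  d3:4  d4:1  d5:0  d6:0.
Shift OP11→2, OP12→2, OP13→4, OP15→3.
Schedule OP10@1, OP11@2, OP12@2, OP13@4, OP14@1, OP15@3: d1:6  d2:6  d3:6  d4:4  d5:4  d6:4 — peak 6.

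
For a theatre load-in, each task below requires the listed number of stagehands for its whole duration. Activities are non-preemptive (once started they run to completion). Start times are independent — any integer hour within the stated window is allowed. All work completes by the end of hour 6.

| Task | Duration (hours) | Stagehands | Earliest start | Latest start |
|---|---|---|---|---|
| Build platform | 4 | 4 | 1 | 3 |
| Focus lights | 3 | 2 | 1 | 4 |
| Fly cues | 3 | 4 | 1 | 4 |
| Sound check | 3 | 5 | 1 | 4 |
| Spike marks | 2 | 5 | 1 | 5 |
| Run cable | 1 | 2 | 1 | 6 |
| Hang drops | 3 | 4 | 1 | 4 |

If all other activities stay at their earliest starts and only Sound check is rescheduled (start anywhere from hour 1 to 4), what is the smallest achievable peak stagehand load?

Sound check@1: h1:26  h2:24  h3:19  h4:4  h5:0  h6:0 → peak 26
Sound check@2: h1:21  h2:24  h3:19  h4:9  h5:0  h6:0 → peak 24
Sound check@3: h1:21  h2:19  h3:19  h4:9  h5:5  h6:0 → peak 21
Sound check@4: h1:21  h2:19  h3:14  h4:9  h5:5  h6:5 → peak 21
Best is Sound check@3, peak 21.

21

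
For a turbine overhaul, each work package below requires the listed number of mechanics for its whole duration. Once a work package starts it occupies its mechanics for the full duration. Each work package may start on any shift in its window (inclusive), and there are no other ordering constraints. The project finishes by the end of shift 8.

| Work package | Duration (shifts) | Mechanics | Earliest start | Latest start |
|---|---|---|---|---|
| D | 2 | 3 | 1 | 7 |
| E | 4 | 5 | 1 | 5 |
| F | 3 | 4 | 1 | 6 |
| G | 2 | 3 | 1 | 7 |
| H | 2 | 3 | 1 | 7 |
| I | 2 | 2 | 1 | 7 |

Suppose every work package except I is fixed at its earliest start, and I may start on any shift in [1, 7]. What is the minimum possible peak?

18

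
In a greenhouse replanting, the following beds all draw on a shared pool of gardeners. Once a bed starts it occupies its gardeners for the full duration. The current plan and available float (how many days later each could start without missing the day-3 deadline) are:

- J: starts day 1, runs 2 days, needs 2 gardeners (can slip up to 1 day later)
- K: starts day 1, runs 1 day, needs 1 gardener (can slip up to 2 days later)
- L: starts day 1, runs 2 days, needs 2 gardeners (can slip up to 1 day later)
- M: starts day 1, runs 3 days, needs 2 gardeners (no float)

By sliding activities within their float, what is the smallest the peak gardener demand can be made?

6

Early-start (J@1, K@1, L@1, M@1) gives peak 7: d1:7  d2:6  d3:2.
Shift L→2.
Schedule J@1, K@1, L@2, M@1: d1:5  d2:6  d3:4 — peak 6.
No arrangement of the 12 feasible schedules does better.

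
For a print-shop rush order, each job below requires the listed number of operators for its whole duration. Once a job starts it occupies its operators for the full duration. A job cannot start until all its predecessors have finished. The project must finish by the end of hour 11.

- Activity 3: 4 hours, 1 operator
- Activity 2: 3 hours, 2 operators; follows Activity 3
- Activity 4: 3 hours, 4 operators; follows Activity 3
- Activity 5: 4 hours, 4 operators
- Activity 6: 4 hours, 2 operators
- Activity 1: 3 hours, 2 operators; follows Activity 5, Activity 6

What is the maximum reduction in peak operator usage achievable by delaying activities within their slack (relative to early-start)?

2

Early-start peak: h1:7  h2:7  h3:7  h4:7  h5:8  h6:8  h7:8  h8:0  h9:0  h10:0  h11:0 ⇒ 8.
Leveled (Activity 3@1, Activity 2@5, Activity 4@8, Activity 5@1, Activity 6@5, Activity 1@9): h1:5  h2:5  h3:5  h4:5  h5:4  h6:4  h7:4  h8:6  h9:6  h10:6  h11:2 ⇒ 6.
Reduction 8 − 6 = 2.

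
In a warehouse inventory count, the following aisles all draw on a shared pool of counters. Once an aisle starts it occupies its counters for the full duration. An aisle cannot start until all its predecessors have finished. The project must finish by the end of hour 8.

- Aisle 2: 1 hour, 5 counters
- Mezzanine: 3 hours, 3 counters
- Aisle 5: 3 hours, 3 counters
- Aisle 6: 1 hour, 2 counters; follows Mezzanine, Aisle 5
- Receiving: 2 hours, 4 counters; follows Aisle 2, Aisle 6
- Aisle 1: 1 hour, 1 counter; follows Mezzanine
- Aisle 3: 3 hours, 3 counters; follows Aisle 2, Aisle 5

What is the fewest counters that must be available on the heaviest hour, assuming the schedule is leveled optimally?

Early-start (Aisle 2@1, Mezzanine@1, Aisle 5@1, Aisle 6@4, Receiving@5, Aisle 1@4, Aisle 3@4) gives peak 11: h1:11  h2:6  h3:6  h4:6  h5:7  h6:7  h7:0  h8:0.
Shift Mezzanine→2, Aisle 5→2, Aisle 6→5, Receiving→6, Aisle 1→5, Aisle 3→5.
Schedule Aisle 2@1, Mezzanine@2, Aisle 5@2, Aisle 6@5, Receiving@6, Aisle 1@5, Aisle 3@5: h1:5  h2:6  h3:6  h4:6  h5:6  h6:7  h7:7  h8:0 — peak 7.

7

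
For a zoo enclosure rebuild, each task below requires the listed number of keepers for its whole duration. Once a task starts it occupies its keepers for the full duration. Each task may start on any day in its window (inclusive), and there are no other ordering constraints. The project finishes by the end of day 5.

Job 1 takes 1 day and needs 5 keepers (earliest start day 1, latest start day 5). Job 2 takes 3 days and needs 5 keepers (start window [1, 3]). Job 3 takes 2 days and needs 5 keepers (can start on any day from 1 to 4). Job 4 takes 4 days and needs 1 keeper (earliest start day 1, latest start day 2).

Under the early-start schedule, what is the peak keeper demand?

16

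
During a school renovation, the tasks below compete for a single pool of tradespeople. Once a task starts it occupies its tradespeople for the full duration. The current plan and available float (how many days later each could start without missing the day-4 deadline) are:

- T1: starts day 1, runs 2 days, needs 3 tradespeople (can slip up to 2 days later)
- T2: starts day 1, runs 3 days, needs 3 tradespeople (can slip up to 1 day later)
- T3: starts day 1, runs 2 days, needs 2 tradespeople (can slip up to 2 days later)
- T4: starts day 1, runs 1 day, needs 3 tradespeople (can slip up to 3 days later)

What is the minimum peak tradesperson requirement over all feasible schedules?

6

Early-start (T1@1, T2@1, T3@1, T4@1) gives peak 11: d1:11  d2:8  d3:3  d4:0.
Shift T3→3, T4→4.
Schedule T1@1, T2@1, T3@3, T4@4: d1:6  d2:6  d3:5  d4:5 — peak 6.
Total tradesperson-days = 22 over 4 days ⇒ peak ≥ ⌈22/4⌉ = 6, so 6 is optimal.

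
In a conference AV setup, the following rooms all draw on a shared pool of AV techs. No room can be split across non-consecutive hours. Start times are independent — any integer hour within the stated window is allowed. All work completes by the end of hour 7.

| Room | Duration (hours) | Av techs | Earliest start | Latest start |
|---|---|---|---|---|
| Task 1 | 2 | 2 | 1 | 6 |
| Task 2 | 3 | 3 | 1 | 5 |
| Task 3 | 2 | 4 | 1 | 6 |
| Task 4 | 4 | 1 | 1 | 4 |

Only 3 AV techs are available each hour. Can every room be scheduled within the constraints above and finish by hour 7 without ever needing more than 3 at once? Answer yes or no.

Total AV tech-hours = 25; over 7 hours the average is 25/7 > 3, so some hour must exceed 3.

no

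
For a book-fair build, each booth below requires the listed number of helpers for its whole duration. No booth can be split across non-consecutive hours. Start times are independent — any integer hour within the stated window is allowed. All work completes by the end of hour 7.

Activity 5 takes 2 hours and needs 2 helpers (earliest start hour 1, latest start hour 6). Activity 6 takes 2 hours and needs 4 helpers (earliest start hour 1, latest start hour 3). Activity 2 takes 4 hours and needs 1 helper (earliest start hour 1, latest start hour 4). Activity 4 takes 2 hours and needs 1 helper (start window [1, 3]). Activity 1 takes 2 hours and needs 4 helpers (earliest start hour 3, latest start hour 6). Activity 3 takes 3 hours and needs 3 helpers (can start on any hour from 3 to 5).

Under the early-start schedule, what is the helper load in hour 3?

8

At early start, hour 3 has: Activity 2, Activity 1, Activity 3.
Demand: 1 + 4 + 3 = 8.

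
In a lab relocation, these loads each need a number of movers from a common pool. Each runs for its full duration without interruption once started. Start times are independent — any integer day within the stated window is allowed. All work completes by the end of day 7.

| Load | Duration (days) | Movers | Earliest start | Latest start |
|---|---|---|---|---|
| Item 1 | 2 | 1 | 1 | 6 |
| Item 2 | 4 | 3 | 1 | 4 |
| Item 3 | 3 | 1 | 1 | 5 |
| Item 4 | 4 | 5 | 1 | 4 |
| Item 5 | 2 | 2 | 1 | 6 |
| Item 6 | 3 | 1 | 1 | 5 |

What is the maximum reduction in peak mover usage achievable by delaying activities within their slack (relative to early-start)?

5

Early-start peak: d1:13  d2:13  d3:10  d4:8  d5:0  d6:0  d7:0 ⇒ 13.
Leveled (Item 1@1, Item 2@1, Item 3@1, Item 4@4, Item 5@1, Item 6@1): d1:8  d2:8  d3:5  d4:8  d5:5  d6:5  d7:5 ⇒ 8.
Reduction 13 − 8 = 5.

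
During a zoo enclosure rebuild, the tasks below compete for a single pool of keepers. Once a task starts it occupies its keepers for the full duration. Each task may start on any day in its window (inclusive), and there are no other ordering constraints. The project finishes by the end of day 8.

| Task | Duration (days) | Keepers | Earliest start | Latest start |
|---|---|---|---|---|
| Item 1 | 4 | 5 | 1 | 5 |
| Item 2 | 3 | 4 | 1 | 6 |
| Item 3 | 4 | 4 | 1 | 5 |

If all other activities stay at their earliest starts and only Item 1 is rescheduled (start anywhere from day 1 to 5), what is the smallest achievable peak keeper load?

Item 1@1: d1:13  d2:13  d3:13  d4:9  d5:0  d6:0  d7:0  d8:0 → peak 13
Item 1@2: d1:8  d2:13  d3:13  d4:9  d5:5  d6:0  d7:0  d8:0 → peak 13
Item 1@3: d1:8  d2:8  d3:13  d4:9  d5:5  d6:5  d7:0  d8:0 → peak 13
Item 1@4: d1:8  d2:8  d3:8  d4:9  d5:5  d6:5  d7:5  d8:0 → peak 9
Item 1@5: d1:8  d2:8  d3:8  d4:4  d5:5  d6:5  d7:5  d8:5 → peak 8
Best is Item 1@5, peak 8.

8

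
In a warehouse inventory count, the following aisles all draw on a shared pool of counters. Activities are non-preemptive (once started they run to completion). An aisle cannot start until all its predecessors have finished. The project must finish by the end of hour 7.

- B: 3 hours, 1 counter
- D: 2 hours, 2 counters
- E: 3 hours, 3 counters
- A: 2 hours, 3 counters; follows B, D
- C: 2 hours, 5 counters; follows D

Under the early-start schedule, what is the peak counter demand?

9

Early-start schedule: B@1, D@1, E@1, A@4, C@3.
Load per hour: hour 1: 6, hour 2: 6, hour 3: 9, hour 4: 8, hour 5: 3, hour 6: 0, hour 7: 0.
Peak is 9.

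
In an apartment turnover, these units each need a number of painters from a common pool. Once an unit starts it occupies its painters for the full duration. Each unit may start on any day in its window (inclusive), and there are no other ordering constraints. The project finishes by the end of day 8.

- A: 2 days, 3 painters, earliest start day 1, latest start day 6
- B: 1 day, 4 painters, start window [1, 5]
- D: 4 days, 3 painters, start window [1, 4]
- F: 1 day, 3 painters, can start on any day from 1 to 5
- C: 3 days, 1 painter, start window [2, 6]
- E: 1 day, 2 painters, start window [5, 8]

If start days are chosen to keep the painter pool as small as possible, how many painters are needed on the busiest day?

6

Early-start (A@1, B@1, D@1, F@1, C@2, E@5) gives peak 13: d1:13  d2:7  d3:4  d4:4  d5:2  d6:0  d7:0  d8:0.
Shift B→3, D→4.
Schedule A@1, B@3, D@4, F@1, C@2, E@5: d1:6  d2:4  d3:5  d4:4  d5:5  d6:3  d7:3  d8:0 — peak 6.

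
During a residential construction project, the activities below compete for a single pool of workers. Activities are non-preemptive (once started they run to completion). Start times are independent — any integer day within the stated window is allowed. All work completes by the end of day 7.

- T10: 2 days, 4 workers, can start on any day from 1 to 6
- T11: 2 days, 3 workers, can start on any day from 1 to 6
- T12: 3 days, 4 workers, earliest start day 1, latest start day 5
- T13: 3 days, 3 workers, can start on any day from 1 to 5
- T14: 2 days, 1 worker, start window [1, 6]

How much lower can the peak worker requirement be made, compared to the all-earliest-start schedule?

8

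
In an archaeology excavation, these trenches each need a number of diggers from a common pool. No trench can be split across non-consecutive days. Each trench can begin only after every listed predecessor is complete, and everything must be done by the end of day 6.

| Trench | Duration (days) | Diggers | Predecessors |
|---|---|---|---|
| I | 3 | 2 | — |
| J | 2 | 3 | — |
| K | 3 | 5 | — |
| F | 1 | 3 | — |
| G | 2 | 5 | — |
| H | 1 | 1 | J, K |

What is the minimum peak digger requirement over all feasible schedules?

Early-start (I@1, J@1, K@1, F@1, G@1, H@4) gives peak 18: d1:18  d2:15  d3:7  d4:1  d5:0  d6:0.
Shift J→4, F→4, G→5, H→6.
Schedule I@1, J@4, K@1, F@4, G@5, H@6: d1:7  d2:7  d3:7  d4:6  d5:8  d6:6 — peak 8.

8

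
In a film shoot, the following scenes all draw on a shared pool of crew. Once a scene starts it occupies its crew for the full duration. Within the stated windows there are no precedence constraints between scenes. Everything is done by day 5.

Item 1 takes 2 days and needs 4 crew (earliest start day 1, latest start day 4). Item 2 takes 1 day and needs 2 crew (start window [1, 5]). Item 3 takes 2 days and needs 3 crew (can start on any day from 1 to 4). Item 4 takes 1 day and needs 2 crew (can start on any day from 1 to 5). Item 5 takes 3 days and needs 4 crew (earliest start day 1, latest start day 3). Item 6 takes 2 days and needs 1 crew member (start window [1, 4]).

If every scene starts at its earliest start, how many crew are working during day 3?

At early start, day 3 has: Item 5.
Demand: 4 = 4.

4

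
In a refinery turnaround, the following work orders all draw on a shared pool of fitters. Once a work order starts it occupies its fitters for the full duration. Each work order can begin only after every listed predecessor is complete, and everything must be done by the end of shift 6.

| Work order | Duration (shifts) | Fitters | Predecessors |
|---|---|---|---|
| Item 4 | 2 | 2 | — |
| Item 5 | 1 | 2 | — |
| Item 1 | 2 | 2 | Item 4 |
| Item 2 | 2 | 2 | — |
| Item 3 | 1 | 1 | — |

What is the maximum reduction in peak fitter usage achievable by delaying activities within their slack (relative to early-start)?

3

Early-start peak: s1:7  s2:4  s3:2  s4:2  s5:0  s6:0 ⇒ 7.
Leveled (Item 4@1, Item 5@1, Item 1@3, Item 2@2, Item 3@4): s1:4  s2:4  s3:4  s4:3  s5:0  s6:0 ⇒ 4.
Reduction 7 − 4 = 3.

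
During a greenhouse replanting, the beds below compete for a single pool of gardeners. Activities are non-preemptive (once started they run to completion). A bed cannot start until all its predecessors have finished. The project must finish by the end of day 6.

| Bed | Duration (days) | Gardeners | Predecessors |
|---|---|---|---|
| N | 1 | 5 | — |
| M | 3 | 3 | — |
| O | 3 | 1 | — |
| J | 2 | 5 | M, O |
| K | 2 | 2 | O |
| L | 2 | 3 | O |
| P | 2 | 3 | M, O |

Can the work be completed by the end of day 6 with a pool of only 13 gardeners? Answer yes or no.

yes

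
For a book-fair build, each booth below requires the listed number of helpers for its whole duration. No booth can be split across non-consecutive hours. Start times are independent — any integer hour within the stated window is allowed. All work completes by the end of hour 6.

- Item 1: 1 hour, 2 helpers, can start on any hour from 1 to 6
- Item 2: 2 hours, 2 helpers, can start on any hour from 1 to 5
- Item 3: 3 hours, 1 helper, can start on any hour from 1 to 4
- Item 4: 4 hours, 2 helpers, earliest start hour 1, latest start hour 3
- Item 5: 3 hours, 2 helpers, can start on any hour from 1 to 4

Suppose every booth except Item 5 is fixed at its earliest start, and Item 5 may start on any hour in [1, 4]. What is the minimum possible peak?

7

Item 5@1: h1:9  h2:7  h3:5  h4:2  h5:0  h6:0 → peak 9
Item 5@2: h1:7  h2:7  h3:5  h4:4  h5:0  h6:0 → peak 7
Item 5@3: h1:7  h2:5  h3:5  h4:4  h5:2  h6:0 → peak 7
Item 5@4: h1:7  h2:5  h3:3  h4:4  h5:2  h6:2 → peak 7
Best is Item 5@2, peak 7.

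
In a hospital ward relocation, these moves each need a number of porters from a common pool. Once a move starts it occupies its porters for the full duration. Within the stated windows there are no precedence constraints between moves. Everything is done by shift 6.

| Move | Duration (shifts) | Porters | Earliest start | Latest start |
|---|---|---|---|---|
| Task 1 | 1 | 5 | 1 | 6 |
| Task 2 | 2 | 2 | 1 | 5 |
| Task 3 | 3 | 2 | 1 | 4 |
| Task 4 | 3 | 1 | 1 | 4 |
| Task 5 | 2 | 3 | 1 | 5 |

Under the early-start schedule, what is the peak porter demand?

13

Early-start schedule: Task 1@1, Task 2@1, Task 3@1, Task 4@1, Task 5@1.
Load per shift: shift 1: 13, shift 2: 8, shift 3: 3, shift 4: 0, shift 5: 0, shift 6: 0.
Peak is 13.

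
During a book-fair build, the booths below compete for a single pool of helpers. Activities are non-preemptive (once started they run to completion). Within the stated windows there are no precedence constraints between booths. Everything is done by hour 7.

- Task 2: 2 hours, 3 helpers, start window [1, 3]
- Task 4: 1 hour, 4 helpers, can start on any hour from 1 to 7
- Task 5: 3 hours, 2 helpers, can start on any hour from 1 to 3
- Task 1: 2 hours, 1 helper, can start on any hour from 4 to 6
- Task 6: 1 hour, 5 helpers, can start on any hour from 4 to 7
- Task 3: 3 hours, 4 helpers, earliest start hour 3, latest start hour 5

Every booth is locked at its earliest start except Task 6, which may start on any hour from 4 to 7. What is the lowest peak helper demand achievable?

9

Task 6@4: h1:9  h2:5  h3:6  h4:10  h5:5  h6:0  h7:0 → peak 10
Task 6@5: h1:9  h2:5  h3:6  h4:5  h5:10  h6:0  h7:0 → peak 10
Task 6@6: h1:9  h2:5  h3:6  h4:5  h5:5  h6:5  h7:0 → peak 9
Task 6@7: h1:9  h2:5  h3:6  h4:5  h5:5  h6:0  h7:5 → peak 9
Best is Task 6@6, peak 9.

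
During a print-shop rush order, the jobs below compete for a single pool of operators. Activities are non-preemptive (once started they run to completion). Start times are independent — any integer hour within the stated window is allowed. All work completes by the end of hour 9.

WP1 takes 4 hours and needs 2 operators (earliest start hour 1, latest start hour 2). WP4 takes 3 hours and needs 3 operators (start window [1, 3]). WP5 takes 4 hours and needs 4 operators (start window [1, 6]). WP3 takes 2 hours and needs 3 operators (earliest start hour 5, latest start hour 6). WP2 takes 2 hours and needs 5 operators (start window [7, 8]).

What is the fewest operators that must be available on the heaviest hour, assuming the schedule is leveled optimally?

7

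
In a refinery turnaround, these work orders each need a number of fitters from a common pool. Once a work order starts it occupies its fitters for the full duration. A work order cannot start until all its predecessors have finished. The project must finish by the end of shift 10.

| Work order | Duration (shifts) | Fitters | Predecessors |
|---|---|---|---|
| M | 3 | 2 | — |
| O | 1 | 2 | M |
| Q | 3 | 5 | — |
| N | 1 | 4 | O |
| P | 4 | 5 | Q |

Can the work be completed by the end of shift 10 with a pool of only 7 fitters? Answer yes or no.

yes

Schedule M@1, O@4, Q@1, N@5, P@6: s1:7  s2:7  s3:7  s4:2  s5:4  s6:5  s7:5  s8:5  s9:5  s10:0 — peak 7 ≤ 7.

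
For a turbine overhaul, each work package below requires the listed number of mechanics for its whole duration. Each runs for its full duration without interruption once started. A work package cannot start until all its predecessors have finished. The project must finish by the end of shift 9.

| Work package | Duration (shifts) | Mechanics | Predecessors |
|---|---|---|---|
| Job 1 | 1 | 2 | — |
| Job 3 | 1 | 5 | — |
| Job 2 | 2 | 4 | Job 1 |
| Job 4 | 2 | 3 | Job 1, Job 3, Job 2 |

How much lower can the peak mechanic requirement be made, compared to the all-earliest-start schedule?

Early-start peak: s1:7  s2:4  s3:4  s4:3  s5:3  s6:0  s7:0  s8:0  s9:0 ⇒ 7.
Leveled (Job 1@1, Job 3@2, Job 2@3, Job 4@5): s1:2  s2:5  s3:4  s4:4  s5:3  s6:3  s7:0  s8:0  s9:0 ⇒ 5.
Reduction 7 − 5 = 2.

2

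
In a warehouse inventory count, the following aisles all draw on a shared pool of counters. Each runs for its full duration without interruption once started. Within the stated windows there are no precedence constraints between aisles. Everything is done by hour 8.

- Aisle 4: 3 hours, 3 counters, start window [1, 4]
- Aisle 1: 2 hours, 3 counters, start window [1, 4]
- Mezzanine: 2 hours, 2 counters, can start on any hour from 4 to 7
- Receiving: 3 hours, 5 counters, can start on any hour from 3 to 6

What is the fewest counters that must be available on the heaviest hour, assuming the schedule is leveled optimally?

5

Early-start (Aisle 4@1, Aisle 1@1, Mezzanine@4, Receiving@3) gives peak 8: h1:6  h2:6  h3:8  h4:7  h5:7  h6:0  h7:0  h8:0.
Shift Aisle 1→4, Receiving→6.
Schedule Aisle 4@1, Aisle 1@4, Mezzanine@4, Receiving@6: h1:3  h2:3  h3:3  h4:5  h5:5  h6:5  h7:5  h8:5 — peak 5.
Total counter-hours = 34 over 8 hours ⇒ peak ≥ ⌈34/8⌉ = 5, so 5 is optimal.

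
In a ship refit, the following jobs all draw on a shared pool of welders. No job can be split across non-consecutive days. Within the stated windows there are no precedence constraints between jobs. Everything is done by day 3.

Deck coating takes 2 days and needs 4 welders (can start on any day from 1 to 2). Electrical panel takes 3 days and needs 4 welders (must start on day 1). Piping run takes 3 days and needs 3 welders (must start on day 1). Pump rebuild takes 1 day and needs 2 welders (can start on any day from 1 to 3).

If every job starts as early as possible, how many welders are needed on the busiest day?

13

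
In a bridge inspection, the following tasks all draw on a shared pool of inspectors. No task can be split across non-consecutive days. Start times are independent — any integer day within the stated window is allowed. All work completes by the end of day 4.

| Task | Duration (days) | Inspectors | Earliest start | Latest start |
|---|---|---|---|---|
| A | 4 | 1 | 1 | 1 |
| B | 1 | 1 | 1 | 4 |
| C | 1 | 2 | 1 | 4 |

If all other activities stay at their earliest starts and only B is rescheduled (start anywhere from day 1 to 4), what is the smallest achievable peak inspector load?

B@1: d1:4  d2:1  d3:1  d4:1 → peak 4
B@2: d1:3  d2:2  d3:1  d4:1 → peak 3
B@3: d1:3  d2:1  d3:2  d4:1 → peak 3
B@4: d1:3  d2:1  d3:1  d4:2 → peak 3
Best is B@2, peak 3.

3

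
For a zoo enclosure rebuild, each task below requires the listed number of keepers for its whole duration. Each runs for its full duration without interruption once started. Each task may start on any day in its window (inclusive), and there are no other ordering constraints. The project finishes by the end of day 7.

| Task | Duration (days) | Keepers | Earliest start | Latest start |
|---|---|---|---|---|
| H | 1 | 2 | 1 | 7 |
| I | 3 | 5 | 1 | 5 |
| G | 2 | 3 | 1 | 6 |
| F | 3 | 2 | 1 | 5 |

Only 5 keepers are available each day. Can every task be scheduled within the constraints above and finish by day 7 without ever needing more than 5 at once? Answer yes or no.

yes

Schedule H@1, I@2, G@5, F@5: d1:2  d2:5  d3:5  d4:5  d5:5  d6:5  d7:2 — peak 5 ≤ 5.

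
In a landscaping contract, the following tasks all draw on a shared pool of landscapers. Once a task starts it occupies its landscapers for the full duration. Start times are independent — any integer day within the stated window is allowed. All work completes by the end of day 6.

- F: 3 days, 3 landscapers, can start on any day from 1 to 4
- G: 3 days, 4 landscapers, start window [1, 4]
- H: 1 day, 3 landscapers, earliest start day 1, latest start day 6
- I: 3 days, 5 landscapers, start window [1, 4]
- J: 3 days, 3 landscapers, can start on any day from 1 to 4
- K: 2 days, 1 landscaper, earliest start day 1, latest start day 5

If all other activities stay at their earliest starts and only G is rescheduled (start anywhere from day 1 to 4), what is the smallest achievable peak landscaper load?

G@1: d1:19  d2:16  d3:15  d4:0  d5:0  d6:0 → peak 19
G@2: d1:15  d2:16  d3:15  d4:4  d5:0  d6:0 → peak 16
G@3: d1:15  d2:12  d3:15  d4:4  d5:4  d6:0 → peak 15
G@4: d1:15  d2:12  d3:11  d4:4  d5:4  d6:4 → peak 15
Best is G@3, peak 15.

15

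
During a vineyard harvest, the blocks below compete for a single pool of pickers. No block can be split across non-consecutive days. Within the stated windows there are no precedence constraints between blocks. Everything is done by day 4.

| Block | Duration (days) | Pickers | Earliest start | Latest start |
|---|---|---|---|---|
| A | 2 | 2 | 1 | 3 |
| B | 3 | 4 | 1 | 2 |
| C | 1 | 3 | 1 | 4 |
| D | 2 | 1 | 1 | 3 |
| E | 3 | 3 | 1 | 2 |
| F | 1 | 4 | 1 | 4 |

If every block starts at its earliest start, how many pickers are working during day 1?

17

At early start, day 1 has: A, B, C, D, E, F.
Demand: 2 + 4 + 3 + 1 + 3 + 4 = 17.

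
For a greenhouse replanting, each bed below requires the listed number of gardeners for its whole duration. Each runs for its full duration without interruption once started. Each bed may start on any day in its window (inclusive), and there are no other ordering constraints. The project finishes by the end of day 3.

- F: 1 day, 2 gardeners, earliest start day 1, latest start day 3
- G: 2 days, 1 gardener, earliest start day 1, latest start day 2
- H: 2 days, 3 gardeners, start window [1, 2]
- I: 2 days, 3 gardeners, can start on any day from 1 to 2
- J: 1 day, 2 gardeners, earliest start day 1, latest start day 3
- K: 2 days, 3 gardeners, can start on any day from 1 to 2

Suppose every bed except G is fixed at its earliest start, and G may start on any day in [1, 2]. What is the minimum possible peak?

13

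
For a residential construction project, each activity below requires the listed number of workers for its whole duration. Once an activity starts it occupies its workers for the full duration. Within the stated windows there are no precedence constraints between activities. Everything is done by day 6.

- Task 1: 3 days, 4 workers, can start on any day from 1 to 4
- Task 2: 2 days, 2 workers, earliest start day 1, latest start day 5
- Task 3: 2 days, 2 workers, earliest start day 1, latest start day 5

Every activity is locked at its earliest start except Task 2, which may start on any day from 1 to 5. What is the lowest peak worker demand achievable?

6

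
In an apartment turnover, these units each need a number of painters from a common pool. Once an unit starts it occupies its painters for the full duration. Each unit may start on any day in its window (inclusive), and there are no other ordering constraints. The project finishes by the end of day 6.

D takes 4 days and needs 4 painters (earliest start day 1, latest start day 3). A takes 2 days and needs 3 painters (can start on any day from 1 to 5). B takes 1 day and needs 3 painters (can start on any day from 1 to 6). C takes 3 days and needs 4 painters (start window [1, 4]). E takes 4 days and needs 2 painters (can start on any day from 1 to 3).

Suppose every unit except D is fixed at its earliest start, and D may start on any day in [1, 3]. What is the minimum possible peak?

12

D@1: d1:16  d2:13  d3:10  d4:6  d5:0  d6:0 → peak 16
D@2: d1:12  d2:13  d3:10  d4:6  d5:4  d6:0 → peak 13
D@3: d1:12  d2:9  d3:10  d4:6  d5:4  d6:4 → peak 12
Best is D@3, peak 12.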